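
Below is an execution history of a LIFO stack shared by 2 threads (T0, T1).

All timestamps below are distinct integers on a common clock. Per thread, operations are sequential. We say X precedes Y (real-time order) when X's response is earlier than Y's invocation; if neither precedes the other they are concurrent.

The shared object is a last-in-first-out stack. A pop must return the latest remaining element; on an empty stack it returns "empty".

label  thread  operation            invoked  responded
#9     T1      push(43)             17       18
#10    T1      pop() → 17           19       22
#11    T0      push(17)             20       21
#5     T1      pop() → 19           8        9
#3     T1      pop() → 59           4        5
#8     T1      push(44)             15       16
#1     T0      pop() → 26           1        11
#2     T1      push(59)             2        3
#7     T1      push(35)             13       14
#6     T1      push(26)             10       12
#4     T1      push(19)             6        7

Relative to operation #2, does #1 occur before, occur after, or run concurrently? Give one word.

#1 spans [1,11], #2 spans [2,3]
the intervals overlap in both directions

concurrent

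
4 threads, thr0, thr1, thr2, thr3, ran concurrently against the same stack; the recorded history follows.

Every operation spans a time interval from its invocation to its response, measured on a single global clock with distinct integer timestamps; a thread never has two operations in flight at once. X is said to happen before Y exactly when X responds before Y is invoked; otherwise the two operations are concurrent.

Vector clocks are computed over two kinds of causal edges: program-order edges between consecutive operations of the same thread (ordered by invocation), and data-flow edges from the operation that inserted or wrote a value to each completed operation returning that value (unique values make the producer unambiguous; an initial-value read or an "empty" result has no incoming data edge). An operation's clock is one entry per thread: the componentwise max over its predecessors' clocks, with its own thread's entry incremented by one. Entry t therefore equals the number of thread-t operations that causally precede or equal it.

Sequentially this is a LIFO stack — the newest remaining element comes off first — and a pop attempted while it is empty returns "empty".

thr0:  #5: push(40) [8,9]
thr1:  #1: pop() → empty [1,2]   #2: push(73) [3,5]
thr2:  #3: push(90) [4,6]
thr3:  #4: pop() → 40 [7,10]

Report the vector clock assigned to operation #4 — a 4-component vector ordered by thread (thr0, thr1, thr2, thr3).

no predecessors for #3 (invoked 4): thr2 increments from zero → (0, 0, 1, 0)
no predecessors for #1 (invoked 1): thr1 increments from zero → (0, 1, 0, 0)
no predecessors for #5 (invoked 8): thr0 increments from zero → (1, 0, 0, 0)
invoked at 3, #2 merges VC(#1)=(0, 1, 0, 0) and bumps thr1's slot → (0, 2, 0, 0)
invoked at 7, #4 merges VC(#5)=(1, 0, 0, 0) and bumps thr3's slot → (1, 0, 0, 1)
target: VC(#4) = (1, 0, 0, 1)

(1, 0, 0, 1)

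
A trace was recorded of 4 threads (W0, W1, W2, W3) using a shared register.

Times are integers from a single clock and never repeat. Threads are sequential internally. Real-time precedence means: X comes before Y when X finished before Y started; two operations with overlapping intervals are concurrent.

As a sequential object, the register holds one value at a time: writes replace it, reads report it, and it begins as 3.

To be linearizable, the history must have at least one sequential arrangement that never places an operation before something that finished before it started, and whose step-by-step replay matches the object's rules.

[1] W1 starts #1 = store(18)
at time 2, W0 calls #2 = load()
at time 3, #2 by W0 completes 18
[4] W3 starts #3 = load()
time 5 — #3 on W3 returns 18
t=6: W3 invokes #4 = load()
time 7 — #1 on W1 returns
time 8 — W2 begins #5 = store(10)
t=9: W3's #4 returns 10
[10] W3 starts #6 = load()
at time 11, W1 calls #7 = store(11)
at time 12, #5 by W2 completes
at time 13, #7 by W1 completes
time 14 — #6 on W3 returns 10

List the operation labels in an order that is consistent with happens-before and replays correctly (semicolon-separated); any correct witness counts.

step 1: #1 store(18) — value 18
step 2: #2 load() → 18 — value 18
step 3: #3 load() → 18 — value 18
step 4: #5 store(10) — value 10
step 5: #4 load() → 10 — value 10
step 6: #6 load() → 10 — value 10
step 7: #7 store(11) — value 11

#1; #2; #3; #5; #4; #6; #7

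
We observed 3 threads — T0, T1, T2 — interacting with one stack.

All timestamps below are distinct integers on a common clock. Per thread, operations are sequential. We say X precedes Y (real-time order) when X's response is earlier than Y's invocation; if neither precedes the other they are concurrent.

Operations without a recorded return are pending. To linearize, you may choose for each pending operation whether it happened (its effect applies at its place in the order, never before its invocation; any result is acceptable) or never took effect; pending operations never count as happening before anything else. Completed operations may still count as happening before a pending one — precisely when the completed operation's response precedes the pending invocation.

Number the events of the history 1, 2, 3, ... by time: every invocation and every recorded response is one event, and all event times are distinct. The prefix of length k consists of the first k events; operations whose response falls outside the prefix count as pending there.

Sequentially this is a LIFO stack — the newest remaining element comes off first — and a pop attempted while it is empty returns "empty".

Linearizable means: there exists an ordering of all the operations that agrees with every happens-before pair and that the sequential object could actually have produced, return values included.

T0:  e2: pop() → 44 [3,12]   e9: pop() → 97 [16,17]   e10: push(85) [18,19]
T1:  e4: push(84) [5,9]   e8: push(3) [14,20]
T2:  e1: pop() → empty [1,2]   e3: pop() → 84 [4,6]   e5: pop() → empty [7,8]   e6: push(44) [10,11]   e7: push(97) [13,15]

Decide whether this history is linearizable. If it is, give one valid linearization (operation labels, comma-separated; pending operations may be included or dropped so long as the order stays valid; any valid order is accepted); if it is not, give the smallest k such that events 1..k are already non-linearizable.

1. e1 pop() → empty, leaving stack <>
2. e4 push(84), leaving stack <84>
3. e3 pop() → 84, leaving stack <>
4. e5 pop() → empty, leaving stack <>
5. e6 push(44), leaving stack <44>
6. e2 pop() → 44, leaving stack <>
7. e7 push(97), leaving stack <97>
8. e9 pop() → 97, leaving stack <>
9. e8 push(3), leaving stack <3>
10. e10 push(85), leaving stack <3,85>

linearizable — witness: e1, e4, e3, e5, e6, e2, e7, e9, e8, e10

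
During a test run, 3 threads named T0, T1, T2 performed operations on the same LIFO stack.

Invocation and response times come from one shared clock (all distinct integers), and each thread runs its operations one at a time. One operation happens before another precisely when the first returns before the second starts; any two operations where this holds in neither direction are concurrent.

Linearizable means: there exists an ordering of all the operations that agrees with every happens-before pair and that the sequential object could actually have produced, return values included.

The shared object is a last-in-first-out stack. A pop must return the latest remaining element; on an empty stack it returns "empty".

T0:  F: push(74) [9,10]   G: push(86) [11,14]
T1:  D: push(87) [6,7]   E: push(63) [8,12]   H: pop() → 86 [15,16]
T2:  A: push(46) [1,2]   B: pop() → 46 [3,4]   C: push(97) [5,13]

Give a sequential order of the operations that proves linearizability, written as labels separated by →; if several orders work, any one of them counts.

A → B → C → D → E → F → G → H

1. A push(46), leaving stack <46>
2. B pop() → 46, leaving stack <>
3. C push(97), leaving stack <97>
4. D push(87), leaving stack <97,87>
5. E push(63), leaving stack <97,87,63>
6. F push(74), leaving stack <97,87,63,74>
7. G push(86), leaving stack <97,87,63,74,86>
8. H pop() → 86, leaving stack <97,87,63,74>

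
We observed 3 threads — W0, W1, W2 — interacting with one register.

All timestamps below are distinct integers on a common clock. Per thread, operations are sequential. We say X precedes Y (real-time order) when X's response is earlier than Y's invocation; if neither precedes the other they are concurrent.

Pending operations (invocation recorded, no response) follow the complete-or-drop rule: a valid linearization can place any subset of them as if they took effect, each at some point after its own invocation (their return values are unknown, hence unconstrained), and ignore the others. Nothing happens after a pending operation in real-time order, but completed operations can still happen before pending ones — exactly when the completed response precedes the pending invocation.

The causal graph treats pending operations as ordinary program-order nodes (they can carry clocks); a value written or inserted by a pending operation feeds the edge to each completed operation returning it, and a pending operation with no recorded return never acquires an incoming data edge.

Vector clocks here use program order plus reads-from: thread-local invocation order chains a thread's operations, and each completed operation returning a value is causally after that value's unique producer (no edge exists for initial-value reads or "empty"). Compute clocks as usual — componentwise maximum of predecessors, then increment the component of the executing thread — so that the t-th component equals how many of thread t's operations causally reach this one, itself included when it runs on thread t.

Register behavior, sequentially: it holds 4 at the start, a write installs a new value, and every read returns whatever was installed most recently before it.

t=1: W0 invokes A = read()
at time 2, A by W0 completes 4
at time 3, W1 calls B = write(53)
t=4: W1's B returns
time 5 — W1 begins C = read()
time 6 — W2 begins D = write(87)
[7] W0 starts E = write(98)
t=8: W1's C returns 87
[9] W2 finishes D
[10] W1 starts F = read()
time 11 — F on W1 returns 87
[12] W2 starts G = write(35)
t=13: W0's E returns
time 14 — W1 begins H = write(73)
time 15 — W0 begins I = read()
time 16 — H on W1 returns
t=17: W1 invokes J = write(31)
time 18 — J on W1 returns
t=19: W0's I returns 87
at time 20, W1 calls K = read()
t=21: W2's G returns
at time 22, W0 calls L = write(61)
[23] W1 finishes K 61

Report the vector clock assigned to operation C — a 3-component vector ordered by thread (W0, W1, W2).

D (invocation 6): nothing precedes it; W2's component alone gives (0, 0, 1)
B (invocation 3): nothing precedes it; W1's component alone gives (0, 1, 0)
A (invocation 1): nothing precedes it; W0's component alone gives (1, 0, 0)
G (invocation 12): componentwise max over VC(D)=(0, 0, 1), +1 at W2, giving (0, 0, 2)
E (invocation 7): componentwise max over VC(A)=(1, 0, 0), +1 at W0, giving (2, 0, 0)
C (invocation 5): componentwise max over VC(B)=(0, 1, 0), VC(D)=(0, 0, 1), +1 at W1, giving (0, 2, 1)
F (invocation 10): componentwise max over VC(C)=(0, 2, 1), VC(D)=(0, 0, 1), +1 at W1, giving (0, 3, 1)
I (invocation 15): componentwise max over VC(D)=(0, 0, 1), VC(E)=(2, 0, 0), +1 at W0, giving (3, 0, 1)
H (invocation 14): componentwise max over VC(F)=(0, 3, 1), +1 at W1, giving (0, 4, 1)
L (invocation 22): componentwise max over VC(I)=(3, 0, 1), +1 at W0, giving (4, 0, 1)
J (invocation 17): componentwise max over VC(H)=(0, 4, 1), +1 at W1, giving (0, 5, 1)
K (invocation 20): componentwise max over VC(J)=(0, 5, 1), VC(L)=(4, 0, 1), +1 at W1, giving (4, 6, 1)
target: VC(C) = (0, 2, 1)

(0, 2, 1)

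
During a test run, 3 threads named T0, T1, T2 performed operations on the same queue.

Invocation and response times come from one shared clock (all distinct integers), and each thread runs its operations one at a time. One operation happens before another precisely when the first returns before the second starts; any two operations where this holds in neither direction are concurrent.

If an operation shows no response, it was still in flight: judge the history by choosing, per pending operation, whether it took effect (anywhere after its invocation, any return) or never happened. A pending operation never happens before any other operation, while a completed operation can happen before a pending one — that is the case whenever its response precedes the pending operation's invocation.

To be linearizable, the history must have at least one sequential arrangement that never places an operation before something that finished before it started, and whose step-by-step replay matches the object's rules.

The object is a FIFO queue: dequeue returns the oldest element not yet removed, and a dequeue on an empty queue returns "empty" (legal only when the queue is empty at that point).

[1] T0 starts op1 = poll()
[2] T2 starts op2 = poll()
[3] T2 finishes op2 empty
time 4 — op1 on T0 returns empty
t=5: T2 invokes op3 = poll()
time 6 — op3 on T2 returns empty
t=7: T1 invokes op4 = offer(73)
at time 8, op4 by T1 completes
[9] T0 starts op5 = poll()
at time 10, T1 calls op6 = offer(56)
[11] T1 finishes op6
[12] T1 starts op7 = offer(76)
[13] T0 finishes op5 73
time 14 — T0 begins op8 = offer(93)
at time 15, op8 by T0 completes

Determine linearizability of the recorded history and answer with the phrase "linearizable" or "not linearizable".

witness order: op1, op2, op3, op4, op5, op6, op7, op8
1. op1 poll() → empty, leaving queue <>
2. op2 poll() → empty, leaving queue <>
3. op3 poll() → empty, leaving queue <>
4. op4 offer(73), leaving queue <73>
5. op5 poll() → 73, leaving queue <>
6. op6 offer(56), leaving queue <56>
7. op7 offer(76) (pending, included), leaving queue <56,76>
8. op8 offer(93), leaving queue <56,76,93>

linearizable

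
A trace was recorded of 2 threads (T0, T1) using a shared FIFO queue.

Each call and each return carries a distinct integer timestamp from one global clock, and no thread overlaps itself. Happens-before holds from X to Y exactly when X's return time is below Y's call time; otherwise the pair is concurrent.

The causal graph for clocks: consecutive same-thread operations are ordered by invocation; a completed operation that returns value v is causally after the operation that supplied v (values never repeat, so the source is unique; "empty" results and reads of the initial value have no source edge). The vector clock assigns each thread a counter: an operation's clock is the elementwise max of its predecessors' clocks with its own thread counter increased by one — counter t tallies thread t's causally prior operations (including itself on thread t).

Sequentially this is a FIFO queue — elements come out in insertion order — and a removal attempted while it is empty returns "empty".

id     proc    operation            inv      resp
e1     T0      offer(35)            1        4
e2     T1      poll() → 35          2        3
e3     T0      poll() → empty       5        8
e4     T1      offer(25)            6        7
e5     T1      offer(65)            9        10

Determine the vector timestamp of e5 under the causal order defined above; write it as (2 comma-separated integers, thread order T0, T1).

e1, invoked 1, has no incoming edges; only T0's bump applies → (1, 0)
e2, invoked 2, takes VC(e1)=(1, 0) under max, adds 1 for T1 → (1, 1)
e3, invoked 5, takes VC(e1)=(1, 0) under max, adds 1 for T0 → (2, 0)
e4, invoked 6, takes VC(e2)=(1, 1) under max, adds 1 for T1 → (1, 2)
e5, invoked 9, takes VC(e4)=(1, 2) under max, adds 1 for T1 → (1, 3)
target: VC(e5) = (1, 3)

(1, 3)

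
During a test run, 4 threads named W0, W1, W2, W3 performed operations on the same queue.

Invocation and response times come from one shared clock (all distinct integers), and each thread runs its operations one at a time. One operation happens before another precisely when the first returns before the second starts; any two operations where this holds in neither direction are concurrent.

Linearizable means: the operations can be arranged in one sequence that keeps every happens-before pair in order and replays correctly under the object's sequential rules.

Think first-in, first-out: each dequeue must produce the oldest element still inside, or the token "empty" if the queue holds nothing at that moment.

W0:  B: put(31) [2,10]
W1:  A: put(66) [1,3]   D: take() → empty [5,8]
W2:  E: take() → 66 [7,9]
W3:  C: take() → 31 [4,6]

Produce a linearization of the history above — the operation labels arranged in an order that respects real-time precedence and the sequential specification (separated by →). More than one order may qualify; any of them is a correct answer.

B → A → C → E → D

step 1: B put(31) — queue <31>
step 2: A put(66) — queue <31,66>
step 3: C take() → 31 — queue <66>
step 4: E take() → 66 — queue <>
step 5: D take() → empty — queue <>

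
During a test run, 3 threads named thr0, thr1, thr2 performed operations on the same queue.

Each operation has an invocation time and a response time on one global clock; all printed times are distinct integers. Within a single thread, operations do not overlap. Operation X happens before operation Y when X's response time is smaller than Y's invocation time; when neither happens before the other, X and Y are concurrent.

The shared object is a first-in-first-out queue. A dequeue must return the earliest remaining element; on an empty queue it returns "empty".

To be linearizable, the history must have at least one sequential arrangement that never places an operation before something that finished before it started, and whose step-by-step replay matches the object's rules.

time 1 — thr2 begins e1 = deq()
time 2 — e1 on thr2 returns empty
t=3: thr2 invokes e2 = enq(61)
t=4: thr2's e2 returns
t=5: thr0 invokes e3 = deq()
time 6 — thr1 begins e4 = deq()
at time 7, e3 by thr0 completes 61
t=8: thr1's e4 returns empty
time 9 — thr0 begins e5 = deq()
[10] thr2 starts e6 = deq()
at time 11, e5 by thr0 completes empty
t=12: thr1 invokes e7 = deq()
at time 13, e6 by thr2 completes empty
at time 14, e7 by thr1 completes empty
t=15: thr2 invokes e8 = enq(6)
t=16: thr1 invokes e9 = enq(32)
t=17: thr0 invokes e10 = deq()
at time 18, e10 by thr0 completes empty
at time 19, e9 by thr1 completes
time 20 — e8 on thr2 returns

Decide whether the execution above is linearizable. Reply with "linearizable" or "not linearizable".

one valid linearization: e1, e2, e3, e4, e5, e6, e7, e10, e8, e9
after step 1 (e1 deq() → empty): queue <>
after step 2 (e2 enq(61)): queue <61>
after step 3 (e3 deq() → 61): queue <>
after step 4 (e4 deq() → empty): queue <>
after step 5 (e5 deq() → empty): queue <>
after step 6 (e6 deq() → empty): queue <>
after step 7 (e7 deq() → empty): queue <>
after step 8 (e10 deq() → empty): queue <>
after step 9 (e8 enq(6)): queue <6>
after step 10 (e9 enq(32)): queue <6,32>

linearizable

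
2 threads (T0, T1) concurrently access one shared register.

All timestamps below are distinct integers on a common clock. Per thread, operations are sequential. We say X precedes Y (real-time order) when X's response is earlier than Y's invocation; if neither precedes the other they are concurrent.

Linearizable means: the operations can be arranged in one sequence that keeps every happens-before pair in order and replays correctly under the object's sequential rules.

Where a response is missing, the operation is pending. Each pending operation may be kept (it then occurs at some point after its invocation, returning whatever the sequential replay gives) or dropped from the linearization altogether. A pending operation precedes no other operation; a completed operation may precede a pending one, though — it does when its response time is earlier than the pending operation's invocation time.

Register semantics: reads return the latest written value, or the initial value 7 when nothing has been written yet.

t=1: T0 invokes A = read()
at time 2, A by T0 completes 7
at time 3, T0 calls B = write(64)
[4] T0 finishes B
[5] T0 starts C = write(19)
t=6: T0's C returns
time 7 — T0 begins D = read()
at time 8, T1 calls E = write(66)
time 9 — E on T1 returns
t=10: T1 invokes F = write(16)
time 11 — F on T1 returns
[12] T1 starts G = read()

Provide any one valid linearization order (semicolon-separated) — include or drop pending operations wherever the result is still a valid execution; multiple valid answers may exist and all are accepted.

A; B; C; D; E; F

step 1: A read() → 7 — value 7
step 2: B write(64) — value 64
step 3: C write(19) — value 19
step 4: D read() (pending, included) — value 19
step 5: E write(66) — value 66
step 6: F write(16) — value 16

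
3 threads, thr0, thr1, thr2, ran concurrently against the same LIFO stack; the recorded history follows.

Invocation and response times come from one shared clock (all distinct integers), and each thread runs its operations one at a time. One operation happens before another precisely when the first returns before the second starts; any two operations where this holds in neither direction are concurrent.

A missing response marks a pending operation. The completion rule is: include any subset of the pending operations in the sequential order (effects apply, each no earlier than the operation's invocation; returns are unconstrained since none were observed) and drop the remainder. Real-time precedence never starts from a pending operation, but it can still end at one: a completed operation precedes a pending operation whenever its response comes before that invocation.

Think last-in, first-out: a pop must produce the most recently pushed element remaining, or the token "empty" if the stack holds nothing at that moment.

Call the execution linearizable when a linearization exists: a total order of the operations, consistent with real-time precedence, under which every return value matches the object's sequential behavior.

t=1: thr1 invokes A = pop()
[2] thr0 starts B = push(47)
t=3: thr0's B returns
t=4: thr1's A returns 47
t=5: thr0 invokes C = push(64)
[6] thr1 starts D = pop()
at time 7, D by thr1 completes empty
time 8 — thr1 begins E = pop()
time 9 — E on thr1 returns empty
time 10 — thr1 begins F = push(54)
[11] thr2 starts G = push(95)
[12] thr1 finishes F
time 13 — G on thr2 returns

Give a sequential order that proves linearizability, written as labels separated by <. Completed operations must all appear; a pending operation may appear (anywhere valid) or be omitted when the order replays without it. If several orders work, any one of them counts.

after step 1 (B push(47)): stack <47>
after step 2 (A pop() → 47): stack <>
after step 3 (D pop() → empty): stack <>
after step 4 (E pop() → empty): stack <>
after step 5 (C push(64) (pending, included)): stack <64>
after step 6 (F push(54)): stack <64,54>
after step 7 (G push(95)): stack <64,54,95>

B < A < D < E < C < F < G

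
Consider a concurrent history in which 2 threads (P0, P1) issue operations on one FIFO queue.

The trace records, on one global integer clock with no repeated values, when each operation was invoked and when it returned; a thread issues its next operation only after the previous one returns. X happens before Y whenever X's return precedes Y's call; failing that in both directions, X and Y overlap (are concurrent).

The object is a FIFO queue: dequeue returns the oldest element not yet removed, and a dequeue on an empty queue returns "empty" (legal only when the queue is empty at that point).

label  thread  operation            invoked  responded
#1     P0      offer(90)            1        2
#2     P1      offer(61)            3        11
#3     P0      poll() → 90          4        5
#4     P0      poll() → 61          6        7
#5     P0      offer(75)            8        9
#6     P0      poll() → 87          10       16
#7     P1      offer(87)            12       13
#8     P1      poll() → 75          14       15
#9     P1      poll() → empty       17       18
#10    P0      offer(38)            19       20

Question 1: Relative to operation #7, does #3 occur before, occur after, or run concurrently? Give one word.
before

#3 spans [4,5], #7 spans [12,13]
resp(#3)=5 < inv(#7)=12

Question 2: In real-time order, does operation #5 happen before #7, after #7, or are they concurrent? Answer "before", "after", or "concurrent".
before

#5 spans [8,9], #7 spans [12,13]
resp(#5)=9 < inv(#7)=12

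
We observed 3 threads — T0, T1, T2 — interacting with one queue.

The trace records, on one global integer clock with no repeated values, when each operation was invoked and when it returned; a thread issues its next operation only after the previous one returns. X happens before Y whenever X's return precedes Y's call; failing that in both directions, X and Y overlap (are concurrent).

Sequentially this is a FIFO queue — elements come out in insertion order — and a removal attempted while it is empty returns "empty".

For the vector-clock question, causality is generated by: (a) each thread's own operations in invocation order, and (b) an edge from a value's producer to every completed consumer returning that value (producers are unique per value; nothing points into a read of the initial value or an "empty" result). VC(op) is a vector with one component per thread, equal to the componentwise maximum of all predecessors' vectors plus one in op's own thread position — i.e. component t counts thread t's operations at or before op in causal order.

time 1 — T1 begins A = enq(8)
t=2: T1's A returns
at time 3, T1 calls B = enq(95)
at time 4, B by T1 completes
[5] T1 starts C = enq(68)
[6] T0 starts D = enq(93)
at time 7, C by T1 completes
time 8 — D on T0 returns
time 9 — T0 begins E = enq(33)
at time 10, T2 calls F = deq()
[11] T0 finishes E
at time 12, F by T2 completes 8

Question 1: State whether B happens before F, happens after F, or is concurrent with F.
before

B spans [3,4], F spans [10,12]
resp(B)=4 < inv(F)=10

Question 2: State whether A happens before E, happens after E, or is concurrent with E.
before

A spans [1,2], E spans [9,11]
resp(A)=2 < inv(E)=9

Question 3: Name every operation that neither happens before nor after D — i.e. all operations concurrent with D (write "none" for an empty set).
C

D spans [6,8]; an op avoiding the whole window 6..8 is ordered, any other is concurrent
A [1,2]: before
B [3,4]: before
C [5,7]: concurrent
E [9,11]: after
F [10,12]: after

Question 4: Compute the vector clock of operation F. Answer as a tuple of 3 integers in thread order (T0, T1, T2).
(0, 1, 1)

invoked at 1, A has no predecessors; its own T1 bump gives (0, 1, 0)
invoked at 6, D has no predecessors; its own T0 bump gives (1, 0, 0)
merge at F (invoked 10): VC(A)=(0, 1, 0), own-thread bump on T2 → (0, 1, 1)
merge at B (invoked 3): VC(A)=(0, 1, 0), own-thread bump on T1 → (0, 2, 0)
merge at E (invoked 9): VC(D)=(1, 0, 0), own-thread bump on T0 → (2, 0, 0)
merge at C (invoked 5): VC(B)=(0, 2, 0), own-thread bump on T1 → (0, 3, 0)
target: VC(F) = (0, 1, 1)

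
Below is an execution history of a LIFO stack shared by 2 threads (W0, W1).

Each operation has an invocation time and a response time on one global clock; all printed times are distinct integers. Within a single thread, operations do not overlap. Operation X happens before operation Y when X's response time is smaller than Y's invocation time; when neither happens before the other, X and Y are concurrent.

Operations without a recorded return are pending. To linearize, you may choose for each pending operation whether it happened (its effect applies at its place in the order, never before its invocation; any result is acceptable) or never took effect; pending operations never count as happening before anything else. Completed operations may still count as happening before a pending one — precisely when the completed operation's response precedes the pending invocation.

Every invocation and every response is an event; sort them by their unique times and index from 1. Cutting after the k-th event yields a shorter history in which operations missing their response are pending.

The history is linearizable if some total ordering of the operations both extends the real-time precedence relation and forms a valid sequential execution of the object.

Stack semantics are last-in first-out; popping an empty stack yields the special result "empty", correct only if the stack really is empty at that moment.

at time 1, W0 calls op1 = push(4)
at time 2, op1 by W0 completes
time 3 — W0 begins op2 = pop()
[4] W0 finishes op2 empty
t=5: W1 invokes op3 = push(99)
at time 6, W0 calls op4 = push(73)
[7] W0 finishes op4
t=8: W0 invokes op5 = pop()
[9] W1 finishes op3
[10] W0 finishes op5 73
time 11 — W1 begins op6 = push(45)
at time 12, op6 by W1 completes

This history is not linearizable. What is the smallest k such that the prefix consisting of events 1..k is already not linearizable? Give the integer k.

events 1..3 are still linearizable — one witness is op1:
1. op1 push(4), leaving stack <4>
at event 4 (op2's time-4 response) nothing linearizes any more
take op1, op2: step 2 already fails, because op2 pop() → empty cannot occur there

4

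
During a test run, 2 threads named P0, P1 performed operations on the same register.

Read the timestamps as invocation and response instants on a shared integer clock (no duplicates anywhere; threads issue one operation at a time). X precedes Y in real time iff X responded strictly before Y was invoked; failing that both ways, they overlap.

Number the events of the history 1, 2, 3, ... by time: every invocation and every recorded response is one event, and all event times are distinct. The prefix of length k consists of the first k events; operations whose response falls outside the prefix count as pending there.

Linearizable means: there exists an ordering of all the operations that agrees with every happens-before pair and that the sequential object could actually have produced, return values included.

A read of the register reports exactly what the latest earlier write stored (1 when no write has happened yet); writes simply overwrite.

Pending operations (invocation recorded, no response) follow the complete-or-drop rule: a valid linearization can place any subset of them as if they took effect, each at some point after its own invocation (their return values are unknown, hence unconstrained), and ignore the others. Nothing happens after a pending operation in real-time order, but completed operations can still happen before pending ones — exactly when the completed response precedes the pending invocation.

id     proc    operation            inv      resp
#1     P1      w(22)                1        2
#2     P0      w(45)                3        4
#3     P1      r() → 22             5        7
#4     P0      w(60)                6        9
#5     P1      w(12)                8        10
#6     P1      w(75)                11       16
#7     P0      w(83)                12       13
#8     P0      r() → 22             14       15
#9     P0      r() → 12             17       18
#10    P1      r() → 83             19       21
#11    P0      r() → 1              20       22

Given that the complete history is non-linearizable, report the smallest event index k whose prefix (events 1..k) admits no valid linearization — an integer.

7

events 1..6 are linearizable, e.g. via #1, #2:
step 1: #1 w(22) — value 22
step 2: #2 w(45) — value 45
adding event 7 (#3 responds at 7) leaves no legal real-time order
no completion choice of the 1 pending operation (#4) rescues it — every subset was tried
sample order #1, #2, #3 (pending dropped) stalls at step 3 — #3 r() → 22 has no legal effect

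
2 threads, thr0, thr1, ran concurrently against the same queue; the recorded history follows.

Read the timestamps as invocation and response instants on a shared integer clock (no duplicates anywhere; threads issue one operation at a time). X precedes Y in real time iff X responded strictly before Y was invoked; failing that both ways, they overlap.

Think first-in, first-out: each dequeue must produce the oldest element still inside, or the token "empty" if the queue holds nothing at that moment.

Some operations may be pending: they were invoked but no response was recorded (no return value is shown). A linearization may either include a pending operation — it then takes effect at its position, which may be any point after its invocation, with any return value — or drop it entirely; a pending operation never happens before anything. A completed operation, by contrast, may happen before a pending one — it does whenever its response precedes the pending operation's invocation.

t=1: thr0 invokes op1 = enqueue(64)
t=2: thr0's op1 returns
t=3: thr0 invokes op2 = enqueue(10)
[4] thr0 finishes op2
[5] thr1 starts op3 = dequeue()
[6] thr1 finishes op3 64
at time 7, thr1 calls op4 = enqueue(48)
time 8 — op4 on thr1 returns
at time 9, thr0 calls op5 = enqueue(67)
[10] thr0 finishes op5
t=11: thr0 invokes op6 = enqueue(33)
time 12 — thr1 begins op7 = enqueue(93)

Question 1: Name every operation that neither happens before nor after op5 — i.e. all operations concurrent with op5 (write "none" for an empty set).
op5 spans [9,10]: anything still running between times 9 and 10 counts as concurrent
op1 [1,2]: before
op2 [3,4]: before
op3 [5,6]: before
op4 [7,8]: before
op6 [11,…): after
op7 [12,…): after

none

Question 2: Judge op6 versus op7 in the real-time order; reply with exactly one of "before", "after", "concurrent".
op6 spans [11,…), op7 spans [12,…)
the intervals overlap in both directions

concurrent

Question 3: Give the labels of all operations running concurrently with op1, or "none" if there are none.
op1 spans [1,2]; an op avoiding the whole window 1..2 is ordered, any other is concurrent
op2 [3,4]: after
op3 [5,6]: after
op4 [7,8]: after
op5 [9,10]: after
op6 [11,…): after
op7 [12,…): after

none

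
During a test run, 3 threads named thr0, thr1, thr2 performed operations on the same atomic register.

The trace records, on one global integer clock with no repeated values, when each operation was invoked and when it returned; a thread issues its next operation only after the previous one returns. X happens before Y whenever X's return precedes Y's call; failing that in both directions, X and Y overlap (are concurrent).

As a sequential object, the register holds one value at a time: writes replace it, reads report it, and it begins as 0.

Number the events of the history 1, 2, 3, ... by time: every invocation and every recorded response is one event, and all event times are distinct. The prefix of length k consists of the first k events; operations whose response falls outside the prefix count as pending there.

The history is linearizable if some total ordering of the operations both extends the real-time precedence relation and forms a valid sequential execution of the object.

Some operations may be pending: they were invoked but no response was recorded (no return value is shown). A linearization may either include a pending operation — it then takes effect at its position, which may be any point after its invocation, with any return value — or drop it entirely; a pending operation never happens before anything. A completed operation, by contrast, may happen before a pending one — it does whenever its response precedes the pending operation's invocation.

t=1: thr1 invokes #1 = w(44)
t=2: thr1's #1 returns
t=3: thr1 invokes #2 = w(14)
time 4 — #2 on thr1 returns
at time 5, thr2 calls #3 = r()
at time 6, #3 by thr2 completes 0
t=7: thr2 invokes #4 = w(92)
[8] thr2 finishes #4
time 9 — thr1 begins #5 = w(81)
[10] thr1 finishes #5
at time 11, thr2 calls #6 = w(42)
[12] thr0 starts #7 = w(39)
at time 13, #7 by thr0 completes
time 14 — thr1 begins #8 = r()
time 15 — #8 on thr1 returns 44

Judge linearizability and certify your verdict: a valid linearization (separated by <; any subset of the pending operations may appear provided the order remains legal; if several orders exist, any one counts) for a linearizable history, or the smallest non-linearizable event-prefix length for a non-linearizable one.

not linearizable — minimal violating prefix: 6 events

the violation lands at event 6, #3's response at time 6: events 1..5 linearize, events 1..6 do not
the completed operations (3 total) allow one real-time order; the atomic register replay rejects it
sample order #1, #2, #3 stalls at step 3 — #3 r() → 0 has no legal effect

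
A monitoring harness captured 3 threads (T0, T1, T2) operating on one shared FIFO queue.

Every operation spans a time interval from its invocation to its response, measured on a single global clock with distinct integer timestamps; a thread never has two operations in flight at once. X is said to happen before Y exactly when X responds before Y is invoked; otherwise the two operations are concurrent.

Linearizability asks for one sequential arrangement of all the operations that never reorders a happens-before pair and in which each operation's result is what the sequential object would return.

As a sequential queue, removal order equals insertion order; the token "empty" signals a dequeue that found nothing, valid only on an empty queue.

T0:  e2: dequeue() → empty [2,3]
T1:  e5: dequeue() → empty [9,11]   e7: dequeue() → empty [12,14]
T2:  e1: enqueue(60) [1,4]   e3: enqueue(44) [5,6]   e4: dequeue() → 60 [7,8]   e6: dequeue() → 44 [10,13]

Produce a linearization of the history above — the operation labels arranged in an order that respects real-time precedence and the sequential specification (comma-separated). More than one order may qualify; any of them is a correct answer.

after step 1 (e2 dequeue() → empty): queue <>
after step 2 (e1 enqueue(60)): queue <60>
after step 3 (e3 enqueue(44)): queue <60,44>
after step 4 (e4 dequeue() → 60): queue <44>
after step 5 (e6 dequeue() → 44): queue <>
after step 6 (e5 dequeue() → empty): queue <>
after step 7 (e7 dequeue() → empty): queue <>

e2, e1, e3, e4, e6, e5, e7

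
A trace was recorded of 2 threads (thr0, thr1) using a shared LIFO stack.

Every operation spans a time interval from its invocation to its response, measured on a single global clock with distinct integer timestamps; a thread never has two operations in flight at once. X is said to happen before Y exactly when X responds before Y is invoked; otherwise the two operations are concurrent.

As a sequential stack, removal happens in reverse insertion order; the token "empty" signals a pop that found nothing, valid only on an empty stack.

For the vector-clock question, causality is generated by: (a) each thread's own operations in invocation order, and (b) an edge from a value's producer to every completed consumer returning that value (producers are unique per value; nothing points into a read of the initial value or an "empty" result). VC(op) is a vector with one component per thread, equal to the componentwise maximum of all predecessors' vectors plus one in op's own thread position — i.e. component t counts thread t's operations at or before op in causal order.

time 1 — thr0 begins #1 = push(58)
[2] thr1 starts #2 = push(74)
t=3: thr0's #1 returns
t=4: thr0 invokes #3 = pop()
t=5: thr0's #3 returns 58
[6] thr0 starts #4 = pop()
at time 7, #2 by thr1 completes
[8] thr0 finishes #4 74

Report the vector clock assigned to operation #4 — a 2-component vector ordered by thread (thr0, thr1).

(3, 1)

#2 (invocation 2): nothing precedes it; thr1's component alone gives (0, 1)
#1 (invocation 1): nothing precedes it; thr0's component alone gives (1, 0)
from VC(#1)=(1, 0), #3 (invoked 4) maxes components and bumps thr0 → (2, 0)
from VC(#2)=(0, 1), VC(#3)=(2, 0), #4 (invoked 6) maxes components and bumps thr0 → (3, 1)
target: VC(#4) = (3, 1)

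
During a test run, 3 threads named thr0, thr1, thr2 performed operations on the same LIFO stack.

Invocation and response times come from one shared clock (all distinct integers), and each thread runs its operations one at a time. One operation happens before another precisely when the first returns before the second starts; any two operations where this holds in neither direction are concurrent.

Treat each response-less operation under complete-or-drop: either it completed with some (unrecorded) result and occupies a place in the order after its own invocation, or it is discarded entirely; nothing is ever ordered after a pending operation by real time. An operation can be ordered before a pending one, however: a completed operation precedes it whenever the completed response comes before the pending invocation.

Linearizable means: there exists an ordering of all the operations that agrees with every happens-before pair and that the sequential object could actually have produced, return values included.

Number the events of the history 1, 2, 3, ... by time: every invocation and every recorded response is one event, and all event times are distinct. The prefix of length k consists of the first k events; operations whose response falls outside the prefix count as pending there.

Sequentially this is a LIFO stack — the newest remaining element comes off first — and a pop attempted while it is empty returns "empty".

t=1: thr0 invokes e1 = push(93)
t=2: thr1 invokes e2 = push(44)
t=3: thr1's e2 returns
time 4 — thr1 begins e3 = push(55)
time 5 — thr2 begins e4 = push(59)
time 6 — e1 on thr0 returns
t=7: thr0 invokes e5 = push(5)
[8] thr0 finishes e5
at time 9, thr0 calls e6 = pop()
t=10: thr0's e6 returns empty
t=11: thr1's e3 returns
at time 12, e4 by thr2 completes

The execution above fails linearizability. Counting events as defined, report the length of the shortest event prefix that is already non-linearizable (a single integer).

events 1..9 are linearizable; a witness order is e1, e2, e3, e4, e5:
1. e1 push(93), leaving stack <93>
2. e2 push(44), leaving stack <93,44>
3. e3 push(55) (pending, included), leaving stack <93,44,55>
4. e4 push(59) (pending, included), leaving stack <93,44,55,59>
5. e5 push(5), leaving stack <93,44,55,59,5>
event 10 — e6's response, time 10 — after it, nothing linearizes
include/drop combinations of the 2 pending operations (e3, e4) were all tried; none helps
sample order e1, e2, e5, e6 (pending dropped) stalls at step 4 — e6 pop() → empty has no legal effect
sample order e2, e1, e5, e6 (pending dropped) stalls at step 4 — e6 pop() → empty has no legal effect

10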